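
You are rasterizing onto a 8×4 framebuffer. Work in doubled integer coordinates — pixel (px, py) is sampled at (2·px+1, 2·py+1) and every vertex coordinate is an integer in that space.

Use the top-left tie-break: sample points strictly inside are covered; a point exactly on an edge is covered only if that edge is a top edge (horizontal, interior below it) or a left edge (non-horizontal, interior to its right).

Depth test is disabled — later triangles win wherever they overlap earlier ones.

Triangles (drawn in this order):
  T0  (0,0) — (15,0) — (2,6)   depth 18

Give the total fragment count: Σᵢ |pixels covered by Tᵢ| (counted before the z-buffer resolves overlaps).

T0:
  2·area = 90
  edge (0, 0)→(15, 0): d=(15,0) top-left  bias=+0
  edge (15, 0)→(2, 6): d=(-13,6) right/bottom  bias=-1
  edge (2, 6)→(0, 0): d=(-2,-6) top-left  bias=+0
    (0,0)@(1, 1): e=[15,71,4] → █
    (1,0)@(3, 1): e=[15,59,16] → █
    (2,0)@(5, 1): e=[15,47,28] → █
    (3,0)@(7, 1): e=[15,35,40] → █
    (4,0)@(9, 1): e=[15,23,52] → █
    (5,0)@(11, 1): e=[15,11,64] → █
    (6,0)@(13, 1): e=[15,-1,76] → ·
    (0,1)@(1, 3): e=[45,45,0] → █  [on edge]
    (4,1)@(9, 3): e=[45,-3,48] → ·
    (5,1)@(11, 3): e=[45,-15,60] → ·
    (0,2)@(1, 5): e=[75,19,-4] → ·
    (1,2)@(3, 5): e=[75,7,8] → █
  covered (11 px):
    █ █ █ █ █ █ · ·
    █ █ █ █ · · · ·
    · █ · · · · · ·
    · · · · · · · ·

Answer: 11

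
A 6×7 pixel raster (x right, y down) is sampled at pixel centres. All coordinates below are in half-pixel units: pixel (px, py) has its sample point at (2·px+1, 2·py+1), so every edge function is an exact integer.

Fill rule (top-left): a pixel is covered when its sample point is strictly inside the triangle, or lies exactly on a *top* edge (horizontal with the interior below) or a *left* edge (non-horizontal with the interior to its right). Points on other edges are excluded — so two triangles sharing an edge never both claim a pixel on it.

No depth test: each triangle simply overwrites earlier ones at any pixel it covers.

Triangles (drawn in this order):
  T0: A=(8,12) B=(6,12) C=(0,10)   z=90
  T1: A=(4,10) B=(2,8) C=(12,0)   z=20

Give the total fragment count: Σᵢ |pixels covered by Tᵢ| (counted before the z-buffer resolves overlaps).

T0:
  2·area = 4
  edge (8, 12)→(6, 12): d=(-2,0) right/bottom  bias=-1
  edge (6, 12)→(0, 10): d=(-6,-2) top-left  bias=+0
  edge (0, 10)→(8, 12): d=(8,2) right/bottom  bias=-1
    (1,5)@(3, 11): e=[2,0,2] → X  [on edge]
    (2,5)@(5, 11): e=[2,4,-2] → .
    (1,6)@(3, 13): e=[-2,-12,18] → .
    (4,6)@(9, 13): e=[-2,0,6] → .  [on edge]
  covered (1 px):
    . . . . . .
    . . . . . .
    . . . . . .
    . . . . . .
    . . . . . .
    . X . . . .
    . . . . . .
T1:
  2·area = 36
  edge (4, 10)→(2, 8): d=(-2,-2) top-left  bias=+0
  edge (2, 8)→(12, 0): d=(10,-8) top-left  bias=+0
  edge (12, 0)→(4, 10): d=(-8,10) right/bottom  bias=-1
    (5,0)@(11, 1): e=[32,2,2] → X
    (4,1)@(9, 3): e=[24,6,6] → X
    (5,1)@(11, 3): e=[28,22,-14] → .
    (3,2)@(7, 5): e=[16,10,10] → X
    (4,2)@(9, 5): e=[20,26,-10] → .
    (0,3)@(1, 7): e=[0,-18,54] → .  [on edge]
    (2,3)@(5, 7): e=[8,14,14] → X
    (3,3)@(7, 7): e=[12,30,-6] → .
    (1,4)@(3, 9): e=[0,18,18] → X  [on edge]
    (2,4)@(5, 9): e=[4,34,-2] → .
    (1,5)@(3, 11): e=[-4,38,2] → .
    (2,5)@(5, 11): e=[0,54,-18] → .  [on edge]
    (3,6)@(7, 13): e=[0,90,-54] → .  [on edge]
  covered (5 px):
    . . . . . X
    . . . . X .
    . . . X . .
    . . X . . .
    . X . . . .
    . . . . . .
    . . . . . .

Final: 6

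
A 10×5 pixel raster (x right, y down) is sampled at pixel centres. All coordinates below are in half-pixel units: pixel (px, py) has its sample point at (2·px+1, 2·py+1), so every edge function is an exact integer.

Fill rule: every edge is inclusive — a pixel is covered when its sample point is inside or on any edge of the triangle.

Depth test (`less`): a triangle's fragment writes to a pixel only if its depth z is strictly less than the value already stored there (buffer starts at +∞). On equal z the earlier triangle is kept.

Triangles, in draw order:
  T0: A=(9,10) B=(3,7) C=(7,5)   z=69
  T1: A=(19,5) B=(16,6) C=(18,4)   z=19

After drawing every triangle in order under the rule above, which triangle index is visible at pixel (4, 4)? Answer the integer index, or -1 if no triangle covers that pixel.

T0:
  2·area = 24
  edge (9, 10)→(3, 7): d=(-6,-3) inclusive
  edge (3, 7)→(7, 5): d=(4,-2) inclusive
  edge (7, 5)→(9, 10): d=(2,5) inclusive
    (7,0)@(15, 1): e=[72,0,-48] → ·  [on edge]
    (5,1)@(11, 3): e=[48,0,-24] → ·  [on edge]
    (3,2)@(7, 5): e=[24,0,0] → #  [on edge]
    (4,2)@(9, 5): e=[30,4,-10] → ·
    (1,3)@(3, 7): e=[0,0,24] → #  [on edge]
    (2,3)@(5, 7): e=[6,4,14] → #
    (4,3)@(9, 7): e=[18,12,-6] → ·
    (1,4)@(3, 9): e=[-12,8,28] → ·
    (2,4)@(5, 9): e=[-6,12,18] → ·
    (3,4)@(7, 9): e=[0,16,8] → #  [on edge]
    (4,4)@(9, 9): e=[6,20,-2] → ·
  covered (5 px):
    · · · · · · · · · ·
    · · · · · · · · · ·
    · · · # · · · · · ·
    · # # # · · · · · ·
    · · · # · · · · · ·
T1:
  2·area = 4
  edge (19, 5)→(16, 6): d=(-3,1) inclusive
  edge (16, 6)→(18, 4): d=(2,-2) inclusive
  edge (18, 4)→(19, 5): d=(1,1) inclusive
    (7,0)@(15, 1): e=[16,-12,0] → ·  [on edge]
    (8,1)@(17, 3): e=[8,-4,0] → ·  [on edge]
    (9,1)@(19, 3): e=[6,0,-2] → ·  [on edge]
    (8,2)@(17, 5): e=[2,0,2] → #  [on edge]
    (9,2)@(19, 5): e=[0,4,0] → #  [on edge]
    (6,3)@(13, 7): e=[0,-4,8] → ·  [on edge]
    (7,3)@(15, 7): e=[-2,0,6] → ·  [on edge]
    (8,3)@(17, 7): e=[-4,4,4] → ·
    (9,3)@(19, 7): e=[-6,8,2] → ·
    (3,4)@(7, 9): e=[0,-12,16] → ·  [on edge]
    (6,4)@(13, 9): e=[-6,0,10] → ·  [on edge]
  covered (2 px):
    · · · · · · · · · ·
    · · · · · · · · · ·
    · · · · · · · · # #
    · · · · · · · · · ·
    · · · · · · · · · ·

Z-buffer (winner per pixel, '.' = empty):
  . . . . . . . . . .
  . . . . . . . . . .
  . . . 0 . . . . 1 1
  . 0 0 0 . . . . . .
  . . . 0 . . . . . .

Answer: -1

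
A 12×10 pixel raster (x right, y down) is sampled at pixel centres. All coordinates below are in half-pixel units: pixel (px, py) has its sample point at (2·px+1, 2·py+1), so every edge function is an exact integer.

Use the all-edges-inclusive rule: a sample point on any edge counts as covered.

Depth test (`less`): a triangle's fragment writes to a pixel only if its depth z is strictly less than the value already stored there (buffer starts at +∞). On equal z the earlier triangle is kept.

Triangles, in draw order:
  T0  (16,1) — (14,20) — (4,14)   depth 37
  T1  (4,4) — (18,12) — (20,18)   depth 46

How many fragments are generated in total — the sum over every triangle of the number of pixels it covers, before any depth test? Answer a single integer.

T0:
  2·area = 202
  edge (16, 1)→(14, 20): d=(-2,19) inclusive
  edge (14, 20)→(4, 14): d=(-10,-6) inclusive
  edge (4, 14)→(16, 1): d=(12,-13) inclusive
    (7,1)@(15, 3): e=[15,176,11] → █
    (8,1)@(17, 3): e=[-23,188,37] → ·
    (6,2)@(13, 5): e=[49,144,9] → █
    (8,2)@(17, 5): e=[-27,168,61] → ·
    (5,3)@(11, 7): e=[83,112,7] → █
    (8,3)@(17, 7): e=[-31,148,85] → ·
    (4,4)@(9, 9): e=[117,80,5] → █
    (8,4)@(17, 9): e=[-35,128,109] → ·
    (3,5)@(7, 11): e=[151,48,3] → █
    (7,5)@(15, 11): e=[-1,96,107] → ·
    (2,6)@(5, 13): e=[185,16,1] → █
    (7,6)@(15, 13): e=[-5,76,131] → ·
    (4,8)@(9, 17): e=[101,0,101] → █  [on edge]
  covered (27 px):
    · · · · · · · · · · · ·
    · · · · · · · █ · · · ·
    · · · · · · █ █ · · · ·
    · · · · · █ █ █ · · · ·
    · · · · █ █ █ █ · · · ·
    · · · █ █ █ █ · · · · ·
    · · █ █ █ █ █ · · · · ·
    · · · █ █ █ █ · · · · ·
    · · · · █ █ █ · · · · ·
    · · · · · · █ · · · · ·
T1:
  2·area = 68
  edge (4, 4)→(18, 12): d=(14,8) inclusive
  edge (18, 12)→(20, 18): d=(2,6) inclusive
  edge (20, 18)→(4, 4): d=(-16,-14) inclusive
    (7,1)@(15, 3): e=[-102,0,170] → ·  [on edge]
    (4,3)@(9, 7): e=[2,44,22] → █
    (5,3)@(11, 7): e=[-14,32,50] → ·
    (4,4)@(9, 9): e=[30,48,-10] → ·
    (5,4)@(11, 9): e=[14,36,18] → █
    (6,4)@(13, 9): e=[-2,24,46] → ·
    (8,4)@(17, 9): e=[-34,0,102] → ·  [on edge]
    (5,5)@(11, 11): e=[42,40,-14] → ·
    (6,5)@(13, 11): e=[26,28,14] → █
    (7,5)@(15, 11): e=[10,16,42] → █
    (8,5)@(17, 11): e=[-6,4,70] → ·
    (6,6)@(13, 13): e=[54,32,-18] → ·
    (9,7)@(19, 15): e=[34,0,34] → █  [on edge]
  covered (9 px):
    · · · · · · · · · · · ·
    · · · · · · · · · · · ·
    · · · · · · · · · · · ·
    · · · · █ · · · · · · ·
    · · · · · █ · · · · · ·
    · · · · · · █ █ · · · ·
    · · · · · · · █ █ · · ·
    · · · · · · · · █ █ · ·
    · · · · · · · · · █ · ·
    · · · · · · · · · · · ·

Final: 36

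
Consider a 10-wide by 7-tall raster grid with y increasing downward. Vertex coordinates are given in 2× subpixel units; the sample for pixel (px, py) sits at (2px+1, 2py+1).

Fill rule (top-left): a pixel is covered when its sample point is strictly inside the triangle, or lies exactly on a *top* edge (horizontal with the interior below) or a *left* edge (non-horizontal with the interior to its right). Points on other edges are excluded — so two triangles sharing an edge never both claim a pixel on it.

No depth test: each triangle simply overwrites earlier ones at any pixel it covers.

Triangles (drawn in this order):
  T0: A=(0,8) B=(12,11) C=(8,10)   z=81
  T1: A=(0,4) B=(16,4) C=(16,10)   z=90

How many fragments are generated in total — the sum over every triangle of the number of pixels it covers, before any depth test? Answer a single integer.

T0:
  degenerate (2·area = 0) — covers nothing
T1:
  2·area = 96
  edge (0, 4)→(16, 4): d=(16,0) top-left  bias=+0
  edge (16, 4)→(16, 10): d=(0,6) right/bottom  bias=-1
  edge (16, 10)→(0, 4): d=(-16,-6) top-left  bias=+0
    (1,2)@(3, 5): e=[16,78,2] → X
    (2,2)@(5, 5): e=[16,66,14] → X
    (3,2)@(7, 5): e=[16,54,26] → X
    (4,2)@(9, 5): e=[16,42,38] → X
    (5,2)@(11, 5): e=[16,30,50] → X
    (6,2)@(13, 5): e=[16,18,62] → X
    (7,2)@(15, 5): e=[16,6,74] → X
    (8,2)@(17, 5): e=[16,-6,86] → .
    (1,3)@(3, 7): e=[48,78,-30] → .
    (2,3)@(5, 7): e=[48,66,-18] → .
    (3,3)@(7, 7): e=[48,54,-6] → .
    (4,3)@(9, 7): e=[48,42,6] → X
  covered (12 px):
    . . . . . . . . . .
    . . . . . . . . . .
    . X X X X X X X . .
    . . . . X X X X . .
    . . . . . . . X . .
    . . . . . . . . . .
    . . . . . . . . . .

Final: 12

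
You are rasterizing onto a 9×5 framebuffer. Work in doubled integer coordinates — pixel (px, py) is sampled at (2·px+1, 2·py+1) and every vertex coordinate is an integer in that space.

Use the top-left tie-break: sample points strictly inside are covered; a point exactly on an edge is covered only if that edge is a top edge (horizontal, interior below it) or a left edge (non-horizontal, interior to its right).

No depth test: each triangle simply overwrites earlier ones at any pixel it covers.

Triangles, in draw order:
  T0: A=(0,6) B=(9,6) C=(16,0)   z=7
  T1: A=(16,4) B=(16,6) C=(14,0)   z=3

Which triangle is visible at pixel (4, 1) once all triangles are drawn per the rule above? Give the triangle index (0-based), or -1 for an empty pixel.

T0:
  2·area = 54  (B↔C swapped to make it positive)
  edge (0, 6)→(16, 0): d=(16,-6) top-left  bias=+0
  edge (16, 0)→(9, 6): d=(-7,6) right/bottom  bias=-1
  edge (9, 6)→(0, 6): d=(-9,0) right/bottom  bias=-1
    (4,1)@(9, 3): e=[6,21,27] → X
    (5,1)@(11, 3): e=[18,9,27] → X
    (6,1)@(13, 3): e=[30,-3,27] → .
    (1,2)@(3, 5): e=[2,43,9] → X
    (2,2)@(5, 5): e=[14,31,9] → X
    (3,2)@(7, 5): e=[26,19,9] → X
    (5,2)@(11, 5): e=[50,-5,9] → .
    (1,3)@(3, 7): e=[34,29,-9] → .
    (2,3)@(5, 7): e=[46,17,-9] → .
    (3,3)@(7, 7): e=[58,5,-9] → .
    (4,3)@(9, 7): e=[70,-7,-9] → .
  covered (6 px):
    . . . . . . . . .
    . . . . X X . . .
    . X X X X . . . .
    . . . . . . . . .
    . . . . . . . . .
T1:
  2·area = 4
  edge (16, 4)→(16, 6): d=(0,2) right/bottom  bias=-1
  edge (16, 6)→(14, 0): d=(-2,-6) top-left  bias=+0
  edge (14, 0)→(16, 4): d=(2,4) right/bottom  bias=-1
    (7,1)@(15, 3): e=[2,0,2] → X  [on edge]
    (8,1)@(17, 3): e=[-2,12,-6] → .
    (7,2)@(15, 5): e=[2,-4,6] → .
    (8,4)@(17, 9): e=[-2,0,6] → .  [on edge]
  covered (1 px):
    . . . . . . . . .
    . . . . . . . X .
    . . . . . . . . .
    . . . . . . . . .
    . . . . . . . . .

Z-buffer (winner per pixel, '.' = empty):
  . . . . . . . . .
  . . . . 0 0 . 1 .
  . 0 0 0 0 . . . .
  . . . . . . . . .
  . . . . . . . . .

Result: 0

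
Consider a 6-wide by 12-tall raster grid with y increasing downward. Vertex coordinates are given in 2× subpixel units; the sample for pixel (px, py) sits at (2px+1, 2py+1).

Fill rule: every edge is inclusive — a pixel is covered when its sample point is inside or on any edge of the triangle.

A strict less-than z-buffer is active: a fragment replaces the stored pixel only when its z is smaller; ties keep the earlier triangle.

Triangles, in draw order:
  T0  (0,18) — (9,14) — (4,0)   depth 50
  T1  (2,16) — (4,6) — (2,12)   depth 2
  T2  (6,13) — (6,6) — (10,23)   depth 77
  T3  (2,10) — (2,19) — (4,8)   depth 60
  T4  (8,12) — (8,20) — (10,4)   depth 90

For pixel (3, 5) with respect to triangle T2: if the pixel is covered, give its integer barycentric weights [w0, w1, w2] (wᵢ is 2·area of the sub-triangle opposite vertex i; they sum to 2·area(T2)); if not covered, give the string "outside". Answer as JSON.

T0:
  2·area = 146  (B↔C swapped to make it positive)
  edge (0, 18)→(4, 0): d=(4,-18) inclusive
  edge (4, 0)→(9, 14): d=(5,14) inclusive
  edge (9, 14)→(0, 18): d=(-9,4) inclusive
    (2,1)@(5, 3): e=[30,1,115] → X
    (3,1)@(7, 3): e=[66,-27,107] → .
    (1,2)@(3, 5): e=[2,39,105] → X
    (3,2)@(7, 5): e=[74,-17,89] → .
    (1,3)@(3, 7): e=[10,49,87] → X
    (3,3)@(7, 7): e=[82,-7,71] → .
    (1,4)@(3, 9): e=[18,59,69] → X
    (3,4)@(7, 9): e=[90,3,53] → X
    (4,4)@(9, 9): e=[126,-25,45] → .
    (1,5)@(3, 11): e=[26,69,51] → X
    (4,5)@(9, 11): e=[134,-15,27] → .
    (1,6)@(3, 13): e=[34,79,33] → X
  covered (18 px):
    . . . . . .
    . . X . . .
    . X X . . .
    . X X . . .
    . X X X . .
    . X X X . .
    . X X X . .
    X X X . . .
    X . . . . .
    . . . . . .
    . . . . . .
    . . . . . .
T1:
  2·area = 8  (B↔C swapped to make it positive)
  edge (2, 16)→(2, 12): d=(0,-4) inclusive
  edge (2, 12)→(4, 6): d=(2,-6) inclusive
  edge (4, 6)→(2, 16): d=(-2,10) inclusive
    (2,0)@(5, 1): e=[12,-4,0] → .  [on edge]
    (2,1)@(5, 3): e=[12,0,-4] → .  [on edge]
    (1,4)@(3, 9): e=[4,0,4] → X  [on edge]
    (2,4)@(5, 9): e=[12,12,-16] → .
    (1,5)@(3, 11): e=[4,4,0] → X  [on edge]
    (2,5)@(5, 11): e=[12,16,-20] → .
    (1,6)@(3, 13): e=[4,8,-4] → .
    (0,7)@(1, 15): e=[-4,0,12] → .  [on edge]
    (0,10)@(1, 21): e=[-4,12,0] → .  [on edge]
  covered (2 px):
    . . . . . .
    . . . . . .
    . . . . . .
    . . . . . .
    . X . . . .
    . X . . . .
    . . . . . .
    . . . . . .
    . . . . . .
    . . . . . .
    . . . . . .
    . . . . . .
T2:
  2·area = 28
  edge (6, 13)→(6, 6): d=(0,-7) inclusive
  edge (6, 6)→(10, 23): d=(4,17) inclusive
  edge (10, 23)→(6, 13): d=(-4,-10) inclusive
    (3,5)@(7, 11): e=[7,3,18] → X
    (4,5)@(9, 11): e=[21,-31,38] → .
    (3,6)@(7, 13): e=[7,11,10] → X
    (4,6)@(9, 13): e=[21,-23,30] → .
    (3,7)@(7, 15): e=[7,19,2] → X
    (4,7)@(9, 15): e=[21,-15,22] → .
    (3,8)@(7, 17): e=[7,27,-6] → .
    (4,9)@(9, 19): e=[21,1,6] → X
    (5,9)@(11, 19): e=[35,-33,26] → .
    (4,10)@(9, 21): e=[21,9,-2] → .
  covered (4 px):
    . . . . . .
    . . . . . .
    . . . . . .
    . . . . . .
    . . . . . .
    . . . X . .
    . . . X . .
    . . . X . .
    . . . . . .
    . . . . X .
    . . . . . .
    . . . . . .
T3:
  2·area = 18  (B↔C swapped to make it positive)
  edge (2, 10)→(4, 8): d=(2,-2) inclusive
  edge (4, 8)→(2, 19): d=(-2,11) inclusive
  edge (2, 19)→(2, 10): d=(0,-9) inclusive
    (5,0)@(11, 1): e=[0,-63,81] → .  [on edge]
    (4,1)@(9, 3): e=[0,-45,63] → .  [on edge]
    (3,2)@(7, 5): e=[0,-27,45] → .  [on edge]
    (2,3)@(5, 7): e=[0,-9,27] → .  [on edge]
    (1,4)@(3, 9): e=[0,9,9] → X  [on edge]
    (2,4)@(5, 9): e=[4,-13,27] → .
    (0,5)@(1, 11): e=[0,27,-9] → .  [on edge]
    (1,5)@(3, 11): e=[4,5,9] → X
    (2,5)@(5, 11): e=[8,-17,27] → .
    (1,6)@(3, 13): e=[8,1,9] → X
    (2,6)@(5, 13): e=[12,-21,27] → .
    (1,7)@(3, 15): e=[12,-3,9] → .
  covered (3 px):
    . . . . . .
    . . . . . .
    . . . . . .
    . . . . . .
    . X . . . .
    . X . . . .
    . X . . . .
    . . . . . .
    . . . . . .
    . . . . . .
    . . . . . .
    . . . . . .
T4:
  2·area = 16  (B↔C swapped to make it positive)
  edge (8, 12)→(10, 4): d=(2,-8) inclusive
  edge (10, 4)→(8, 20): d=(-2,16) inclusive
  edge (8, 20)→(8, 12): d=(0,-8) inclusive
    (4,4)@(9, 9): e=[2,6,8] → X
    (5,4)@(11, 9): e=[18,-26,24] → .
    (4,5)@(9, 11): e=[6,2,8] → X
    (5,5)@(11, 11): e=[22,-30,24] → .
    (4,6)@(9, 13): e=[10,-2,8] → .
  covered (2 px):
    . . . . . .
    . . . . . .
    . . . . . .
    . . . . . .
    . . . . X .
    . . . . X .
    . . . . . .
    . . . . . .
    . . . . . .
    . . . . . .
    . . . . . .
    . . . . . .

Final: [3,18,7]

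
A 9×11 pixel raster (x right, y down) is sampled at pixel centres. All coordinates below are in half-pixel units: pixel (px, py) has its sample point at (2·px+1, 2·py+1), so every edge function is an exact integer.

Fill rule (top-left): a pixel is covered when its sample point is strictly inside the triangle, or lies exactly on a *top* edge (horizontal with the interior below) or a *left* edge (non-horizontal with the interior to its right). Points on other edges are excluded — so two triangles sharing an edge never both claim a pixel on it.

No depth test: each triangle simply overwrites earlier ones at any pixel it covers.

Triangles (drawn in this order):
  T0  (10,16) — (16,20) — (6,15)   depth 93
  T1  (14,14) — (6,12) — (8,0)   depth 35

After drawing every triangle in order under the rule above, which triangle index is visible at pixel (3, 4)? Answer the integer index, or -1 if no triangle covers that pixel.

T0:
  2·area = 10
  edge (10, 16)→(16, 20): d=(6,4) right/bottom  bias=-1
  edge (16, 20)→(6, 15): d=(-10,-5) top-left  bias=+0
  edge (6, 15)→(10, 16): d=(4,1) right/bottom  bias=-1
    (5,8)@(11, 17): e=[2,5,3] → X
    (6,8)@(13, 17): e=[-6,15,1] → .
    (5,9)@(11, 19): e=[14,-15,11] → .
  covered (1 px):
    . . . . . . . . .
    . . . . . . . . .
    . . . . . . . . .
    . . . . . . . . .
    . . . . . . . . .
    . . . . . . . . .
    . . . . . . . . .
    . . . . . . . . .
    . . . . . X . . .
    . . . . . . . . .
    . . . . . . . . .
T1:
  2·area = 100
  edge (14, 14)→(6, 12): d=(-8,-2) top-left  bias=+0
  edge (6, 12)→(8, 0): d=(2,-12) top-left  bias=+0
  edge (8, 0)→(14, 14): d=(6,14) right/bottom  bias=-1
    (4,1)@(9, 3): e=[78,18,4] → X
    (5,1)@(11, 3): e=[82,42,-24] → .
    (4,2)@(9, 5): e=[62,22,16] → X
    (5,2)@(11, 5): e=[66,46,-12] → .
    (3,3)@(7, 7): e=[42,2,56] → X
    (5,3)@(11, 7): e=[50,50,0] → .  [on edge]
    (3,4)@(7, 9): e=[26,6,68] → X
    (5,4)@(11, 9): e=[34,54,12] → X
    (6,4)@(13, 9): e=[38,78,-16] → .
    (3,5)@(7, 11): e=[10,10,80] → X
    (6,5)@(13, 11): e=[22,82,-4] → .
    (3,6)@(7, 13): e=[-6,14,92] → .
    (8,10)@(17, 21): e=[-50,150,0] → .  [on edge]
  covered (12 px):
    . . . . . . . . .
    . . . . X . . . .
    . . . . X . . . .
    . . . X X . . . .
    . . . X X X . . .
    . . . X X X . . .
    . . . . . X X . .
    . . . . . . . . .
    . . . . . . . . .
    . . . . . . . . .
    . . . . . . . . .

Z-buffer (winner per pixel, '.' = empty):
  . . . . . . . . .
  . . . . 1 . . . .
  . . . . 1 . . . .
  . . . 1 1 . . . .
  . . . 1 1 1 . . .
  . . . 1 1 1 . . .
  . . . . . 1 1 . .
  . . . . . . . . .
  . . . . . 0 . . .
  . . . . . . . . .
  . . . . . . . . .

Final: 1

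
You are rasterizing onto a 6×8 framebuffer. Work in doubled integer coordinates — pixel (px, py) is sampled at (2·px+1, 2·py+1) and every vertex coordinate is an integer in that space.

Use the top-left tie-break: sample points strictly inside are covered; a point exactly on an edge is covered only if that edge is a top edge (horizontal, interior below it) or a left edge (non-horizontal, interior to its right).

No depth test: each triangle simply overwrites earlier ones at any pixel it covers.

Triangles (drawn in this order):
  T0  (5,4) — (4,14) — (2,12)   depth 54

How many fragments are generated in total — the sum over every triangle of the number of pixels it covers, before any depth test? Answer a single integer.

T0:
  2·area = 22
  edge (5, 4)→(4, 14): d=(-1,10) right/bottom  bias=-1
  edge (4, 14)→(2, 12): d=(-2,-2) top-left  bias=+0
  edge (2, 12)→(5, 4): d=(3,-8) top-left  bias=+0
    (0,5)@(1, 11): e=[33,0,-11] → ·  [on edge]
    (1,5)@(3, 11): e=[13,4,5] → █
    (2,5)@(5, 11): e=[-7,8,21] → ·
    (1,6)@(3, 13): e=[11,0,11] → █  [on edge]
    (2,6)@(5, 13): e=[-9,4,27] → ·
    (1,7)@(3, 15): e=[9,-4,17] → ·
    (2,7)@(5, 15): e=[-11,0,33] → ·  [on edge]
  covered (2 px):
    · · · · · ·
    · · · · · ·
    · · · · · ·
    · · · · · ·
    · · · · · ·
    · █ · · · ·
    · █ · · · ·
    · · · · · ·

Result: 2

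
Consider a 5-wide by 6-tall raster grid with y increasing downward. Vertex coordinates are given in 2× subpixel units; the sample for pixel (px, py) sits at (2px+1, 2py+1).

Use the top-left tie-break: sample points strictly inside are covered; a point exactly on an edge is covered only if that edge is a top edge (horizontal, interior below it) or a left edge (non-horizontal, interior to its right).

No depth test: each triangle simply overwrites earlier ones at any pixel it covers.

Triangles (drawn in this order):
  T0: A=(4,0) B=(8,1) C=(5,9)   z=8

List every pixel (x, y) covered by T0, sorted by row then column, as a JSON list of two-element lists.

T0:
  2·area = 35
  edge (4, 0)→(8, 1): d=(4,1) right/bottom  bias=-1
  edge (8, 1)→(5, 9): d=(-3,8) right/bottom  bias=-1
  edge (5, 9)→(4, 0): d=(-1,-9) top-left  bias=+0
    (2,0)@(5, 1): e=[3,24,8] → █
    (3,0)@(7, 1): e=[1,8,26] → █
    (4,0)@(9, 1): e=[-1,-8,44] → ·
    (2,1)@(5, 3): e=[11,18,6] → █
    (4,1)@(9, 3): e=[7,-14,42] → ·
    (2,2)@(5, 5): e=[19,12,4] → █
    (3,2)@(7, 5): e=[17,-4,22] → ·
    (2,3)@(5, 7): e=[27,6,2] → █
    (3,3)@(7, 7): e=[25,-10,20] → ·
    (2,4)@(5, 9): e=[35,0,0] → ·  [on edge]
  covered (6 px):
    · · █ █ ·
    · · █ █ ·
    · · █ · ·
    · · █ · ·
    · · · · ·
    · · · · ·

Final: [[2,0],[3,0],[2,1],[3,1],[2,2],[2,3]]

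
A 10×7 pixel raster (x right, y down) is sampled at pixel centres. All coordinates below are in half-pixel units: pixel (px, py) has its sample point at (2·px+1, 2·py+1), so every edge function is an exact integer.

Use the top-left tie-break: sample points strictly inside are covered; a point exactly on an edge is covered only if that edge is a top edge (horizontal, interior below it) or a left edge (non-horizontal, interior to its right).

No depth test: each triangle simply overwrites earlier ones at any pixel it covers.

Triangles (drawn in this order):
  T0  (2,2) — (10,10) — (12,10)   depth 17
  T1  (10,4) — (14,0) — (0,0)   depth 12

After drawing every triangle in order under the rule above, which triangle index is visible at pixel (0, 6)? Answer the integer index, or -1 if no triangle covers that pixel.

T0:
  2·area = 16  (B↔C swapped to make it positive)
  edge (2, 2)→(12, 10): d=(10,8) right/bottom  bias=-1
  edge (12, 10)→(10, 10): d=(-2,0) right/bottom  bias=-1
  edge (10, 10)→(2, 2): d=(-8,-8) top-left  bias=+0
    (0,0)@(1, 1): e=[-2,18,0] → .  [on edge]
    (1,1)@(3, 3): e=[2,14,0] → X  [on edge]
    (2,1)@(5, 3): e=[-14,14,16] → .
    (1,2)@(3, 5): e=[22,10,-16] → .
    (2,2)@(5, 5): e=[6,10,0] → X  [on edge]
    (3,2)@(7, 5): e=[-10,10,16] → .
    (2,3)@(5, 7): e=[26,6,-16] → .
    (3,3)@(7, 7): e=[10,6,0] → X  [on edge]
    (4,3)@(9, 7): e=[-6,6,16] → .
    (3,4)@(7, 9): e=[30,2,-16] → .
    (4,4)@(9, 9): e=[14,2,0] → X  [on edge]
    (5,4)@(11, 9): e=[-2,2,16] → .
    (5,5)@(11, 11): e=[18,-2,0] → .  [on edge]
    (6,6)@(13, 13): e=[22,-6,0] → .  [on edge]
  covered (4 px):
    . . . . . . . . . .
    . X . . . . . . . .
    . . X . . . . . . .
    . . . X . . . . . .
    . . . . X . . . . .
    . . . . . . . . . .
    . . . . . . . . . .
T1:
  2·area = 56  (B↔C swapped to make it positive)
  edge (10, 4)→(0, 0): d=(-10,-4) top-left  bias=+0
  edge (0, 0)→(14, 0): d=(14,0) top-left  bias=+0
  edge (14, 0)→(10, 4): d=(-4,4) right/bottom  bias=-1
    (1,0)@(3, 1): e=[2,14,40] → X
    (2,0)@(5, 1): e=[10,14,32] → X
    (3,0)@(7, 1): e=[18,14,24] → X
    (4,0)@(9, 1): e=[26,14,16] → X
    (5,0)@(11, 1): e=[34,14,8] → X
    (6,0)@(13, 1): e=[42,14,0] → .  [on edge]
    (1,1)@(3, 3): e=[-18,42,32] → .
    (2,1)@(5, 3): e=[-10,42,24] → .
    (3,1)@(7, 3): e=[-2,42,16] → .
    (4,1)@(9, 3): e=[6,42,8] → X
    (5,1)@(11, 3): e=[14,42,0] → .  [on edge]
    (4,2)@(9, 5): e=[-14,70,0] → .  [on edge]
    (3,3)@(7, 7): e=[-42,98,0] → .  [on edge]
    (2,4)@(5, 9): e=[-70,126,0] → .  [on edge]
    (1,5)@(3, 11): e=[-98,154,0] → .  [on edge]
    (0,6)@(1, 13): e=[-126,182,0] → .  [on edge]
  covered (6 px):
    . X X X X X . . . .
    . . . . X . . . . .
    . . . . . . . . . .
    . . . . . . . . . .
    . . . . . . . . . .
    . . . . . . . . . .
    . . . . . . . . . .

Z-buffer (winner per pixel, '.' = empty):
  . 1 1 1 1 1 . . . .
  . 0 . . 1 . . . . .
  . . 0 . . . . . . .
  . . . 0 . . . . . .
  . . . . 0 . . . . .
  . . . . . . . . . .
  . . . . . . . . . .

Answer: -1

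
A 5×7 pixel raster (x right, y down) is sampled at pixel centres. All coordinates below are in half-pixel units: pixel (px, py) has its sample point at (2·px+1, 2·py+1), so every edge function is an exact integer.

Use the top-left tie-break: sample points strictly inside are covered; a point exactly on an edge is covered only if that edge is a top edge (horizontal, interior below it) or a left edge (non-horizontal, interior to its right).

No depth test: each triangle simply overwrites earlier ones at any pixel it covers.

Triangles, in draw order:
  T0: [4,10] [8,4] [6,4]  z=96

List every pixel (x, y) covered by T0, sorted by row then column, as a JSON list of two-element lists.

T0:
  2·area = 12  (B↔C swapped to make it positive)
  edge (4, 10)→(6, 4): d=(2,-6) top-left  bias=+0
  edge (6, 4)→(8, 4): d=(2,0) top-left  bias=+0
  edge (8, 4)→(4, 10): d=(-4,6) right/bottom  bias=-1
    (3,0)@(7, 1): e=[0,-6,18] → ·  [on edge]
    (3,2)@(7, 5): e=[8,2,2] → #
    (4,2)@(9, 5): e=[20,2,-10] → ·
    (2,3)@(5, 7): e=[0,6,6] → #  [on edge]
    (3,3)@(7, 7): e=[12,6,-6] → ·
    (2,4)@(5, 9): e=[4,10,-2] → ·
    (1,6)@(3, 13): e=[0,18,-6] → ·  [on edge]
  covered (2 px):
    · · · · ·
    · · · · ·
    · · · # ·
    · · # · ·
    · · · · ·
    · · · · ·
    · · · · ·

Result: [[3,2],[2,3]]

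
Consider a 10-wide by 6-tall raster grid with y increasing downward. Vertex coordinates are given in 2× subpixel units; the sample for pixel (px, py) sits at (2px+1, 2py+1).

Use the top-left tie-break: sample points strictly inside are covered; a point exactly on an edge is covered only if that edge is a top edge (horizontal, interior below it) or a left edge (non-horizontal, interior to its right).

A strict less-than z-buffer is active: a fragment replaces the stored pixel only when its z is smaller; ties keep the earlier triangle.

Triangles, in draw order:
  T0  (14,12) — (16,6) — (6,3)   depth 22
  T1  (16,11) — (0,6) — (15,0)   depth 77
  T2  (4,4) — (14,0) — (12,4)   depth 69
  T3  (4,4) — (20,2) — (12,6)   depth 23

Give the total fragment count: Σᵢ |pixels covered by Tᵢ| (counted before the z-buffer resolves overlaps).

T0:
  2·area = 66  (B↔C swapped to make it positive)
  edge (14, 12)→(6, 3): d=(-8,-9) top-left  bias=+0
  edge (6, 3)→(16, 6): d=(10,3) right/bottom  bias=-1
  edge (16, 6)→(14, 12): d=(-2,6) right/bottom  bias=-1
    (8,1)@(17, 3): e=[99,-33,0] → ·  [on edge]
    (4,2)@(9, 5): e=[11,11,44] → #
    (5,2)@(11, 5): e=[29,5,32] → #
    (6,2)@(13, 5): e=[47,-1,20] → ·
    (4,3)@(9, 7): e=[-5,31,40] → ·
    (5,3)@(11, 7): e=[13,25,28] → #
    (6,3)@(13, 7): e=[31,19,16] → #
    (7,3)@(15, 7): e=[49,13,4] → #
    (8,3)@(17, 7): e=[67,7,-8] → ·
    (5,4)@(11, 9): e=[-3,45,24] → ·
    (6,4)@(13, 9): e=[15,39,12] → #
    (7,4)@(15, 9): e=[33,33,0] → ·  [on edge]
  covered (6 px):
    · · · · · · · · · ·
    · · · · · · · · · ·
    · · · · # # · · · ·
    · · · · · # # # · ·
    · · · · · · # · · ·
    · · · · · · · · · ·
T1:
  2·area = 171
  edge (16, 11)→(0, 6): d=(-16,-5) top-left  bias=+0
  edge (0, 6)→(15, 0): d=(15,-6) top-left  bias=+0
  edge (15, 0)→(16, 11): d=(1,11) right/bottom  bias=-1
    (6,0)@(13, 1): e=[145,3,23] → #
    (7,0)@(15, 1): e=[155,15,1] → #
    (8,0)@(17, 1): e=[165,27,-21] → ·
    (4,1)@(9, 3): e=[93,9,69] → #
    (5,1)@(11, 3): e=[103,21,47] → #
    (8,1)@(17, 3): e=[133,57,-19] → ·
    (1,2)@(3, 5): e=[31,3,137] → #
    (2,2)@(5, 5): e=[41,15,115] → #
    (3,2)@(7, 5): e=[51,27,93] → #
    (8,2)@(17, 5): e=[101,87,-17] → ·
    (1,3)@(3, 7): e=[-1,33,139] → ·
    (2,3)@(5, 7): e=[9,45,117] → #
  covered (22 px):
    · · · · · · # # · ·
    · · · · # # # # · ·
    · # # # # # # # · ·
    · · # # # # # # · ·
    · · · · · # # # · ·
    · · · · · · · · · ·
T2:
  2·area = 32
  edge (4, 4)→(14, 0): d=(10,-4) top-left  bias=+0
  edge (14, 0)→(12, 4): d=(-2,4) right/bottom  bias=-1
  edge (12, 4)→(4, 4): d=(-8,0) right/bottom  bias=-1
    (6,0)@(13, 1): e=[6,2,24] → #
    (7,0)@(15, 1): e=[14,-6,24] → ·
    (3,1)@(7, 3): e=[2,22,8] → #
    (4,1)@(9, 3): e=[10,14,8] → #
    (5,1)@(11, 3): e=[18,6,8] → #
    (6,1)@(13, 3): e=[26,-2,8] → ·
    (3,2)@(7, 5): e=[22,18,-8] → ·
    (4,2)@(9, 5): e=[30,10,-8] → ·
    (5,2)@(11, 5): e=[38,2,-8] → ·
  covered (4 px):
    · · · · · · # · · ·
    · · · # # # · · · ·
    · · · · · · · · · ·
    · · · · · · · · · ·
    · · · · · · · · · ·
    · · · · · · · · · ·
T3:
  2·area = 48
  edge (4, 4)→(20, 2): d=(16,-2) top-left  bias=+0
  edge (20, 2)→(12, 6): d=(-8,4) right/bottom  bias=-1
  edge (12, 6)→(4, 4): d=(-8,-2) top-left  bias=+0
    (6,1)@(13, 3): e=[2,20,26] → #
    (7,1)@(15, 3): e=[6,12,30] → #
    (8,1)@(17, 3): e=[10,4,34] → #
    (9,1)@(19, 3): e=[14,-4,38] → ·
    (4,2)@(9, 5): e=[26,20,2] → #
    (5,2)@(11, 5): e=[30,12,6] → #
    (7,2)@(15, 5): e=[38,-4,14] → ·
    (8,2)@(17, 5): e=[42,-12,18] → ·
    (4,3)@(9, 7): e=[58,4,-14] → ·
    (5,3)@(11, 7): e=[62,-4,-10] → ·
    (6,3)@(13, 7): e=[66,-12,-6] → ·
  covered (6 px):
    · · · · · · · · · ·
    · · · · · · # # # ·
    · · · · # # # · · ·
    · · · · · · · · · ·
    · · · · · · · · · ·
    · · · · · · · · · ·

Final: 38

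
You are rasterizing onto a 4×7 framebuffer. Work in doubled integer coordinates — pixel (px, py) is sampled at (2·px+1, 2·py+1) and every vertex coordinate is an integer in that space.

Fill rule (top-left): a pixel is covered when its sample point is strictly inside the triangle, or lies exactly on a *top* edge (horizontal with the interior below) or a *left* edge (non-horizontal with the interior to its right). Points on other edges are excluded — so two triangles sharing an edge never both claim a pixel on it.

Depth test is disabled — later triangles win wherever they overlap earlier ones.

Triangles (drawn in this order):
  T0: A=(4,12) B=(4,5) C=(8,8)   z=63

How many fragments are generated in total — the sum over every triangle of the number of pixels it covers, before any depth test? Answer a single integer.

T0:
  2·area = 28
  edge (4, 12)→(4, 5): d=(0,-7) top-left  bias=+0
  edge (4, 5)→(8, 8): d=(4,3) right/bottom  bias=-1
  edge (8, 8)→(4, 12): d=(-4,4) right/bottom  bias=-1
    (2,3)@(5, 7): e=[7,5,16] → █
    (3,3)@(7, 7): e=[21,-1,8] → ·
    (2,4)@(5, 9): e=[7,13,8] → █
    (3,4)@(7, 9): e=[21,7,0] → ·  [on edge]
    (2,5)@(5, 11): e=[7,21,0] → ·  [on edge]
    (1,6)@(3, 13): e=[-7,35,0] → ·  [on edge]
  covered (2 px):
    · · · ·
    · · · ·
    · · · ·
    · · █ ·
    · · █ ·
    · · · ·
    · · · ·

Answer: 2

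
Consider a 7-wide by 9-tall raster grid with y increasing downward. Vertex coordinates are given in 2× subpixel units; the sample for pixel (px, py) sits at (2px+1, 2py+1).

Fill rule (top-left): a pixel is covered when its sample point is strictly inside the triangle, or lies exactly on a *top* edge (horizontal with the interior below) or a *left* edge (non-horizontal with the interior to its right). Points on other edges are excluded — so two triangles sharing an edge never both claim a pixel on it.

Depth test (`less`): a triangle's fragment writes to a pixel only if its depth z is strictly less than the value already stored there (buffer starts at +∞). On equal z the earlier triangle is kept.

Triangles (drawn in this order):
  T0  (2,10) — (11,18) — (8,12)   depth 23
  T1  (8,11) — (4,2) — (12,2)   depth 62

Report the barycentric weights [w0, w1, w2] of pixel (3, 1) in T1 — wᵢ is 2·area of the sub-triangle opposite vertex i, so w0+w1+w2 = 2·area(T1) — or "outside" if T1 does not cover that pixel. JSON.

T0:
  2·area = 30  (B↔C swapped to make it positive)
  edge (2, 10)→(8, 12): d=(6,2) right/bottom  bias=-1
  edge (8, 12)→(11, 18): d=(3,6) right/bottom  bias=-1
  edge (11, 18)→(2, 10): d=(-9,-8) top-left  bias=+0
    (2,5)@(5, 11): e=[0,15,15] → ·  [on edge]
    (3,6)@(7, 13): e=[8,9,13] → #
    (4,6)@(9, 13): e=[4,-3,29] → ·
    (5,6)@(11, 13): e=[0,-15,45] → ·  [on edge]
    (3,7)@(7, 15): e=[20,15,-5] → ·
    (4,7)@(9, 15): e=[16,3,11] → #
    (5,7)@(11, 15): e=[12,-9,27] → ·
    (4,8)@(9, 17): e=[28,9,-7] → ·
  covered (2 px):
    · · · · · · ·
    · · · · · · ·
    · · · · · · ·
    · · · · · · ·
    · · · · · · ·
    · · · · · · ·
    · · · # · · ·
    · · · · # · ·
    · · · · · · ·
T1:
  2·area = 72
  edge (8, 11)→(4, 2): d=(-4,-9) top-left  bias=+0
  edge (4, 2)→(12, 2): d=(8,0) top-left  bias=+0
  edge (12, 2)→(8, 11): d=(-4,9) right/bottom  bias=-1
    (2,1)@(5, 3): e=[5,8,59] → #
    (3,1)@(7, 3): e=[23,8,41] → #
    (4,1)@(9, 3): e=[41,8,23] → #
    (5,1)@(11, 3): e=[59,8,5] → #
    (6,1)@(13, 3): e=[77,8,-13] → ·
    (2,2)@(5, 5): e=[-3,24,51] → ·
    (3,2)@(7, 5): e=[15,24,33] → #
    (5,2)@(11, 5): e=[51,24,-3] → ·
    (3,3)@(7, 7): e=[7,40,25] → #
    (5,3)@(11, 7): e=[43,40,-11] → ·
    (3,4)@(7, 9): e=[-1,56,17] → ·
    (4,4)@(9, 9): e=[17,56,-1] → ·
  covered (8 px):
    · · · · · · ·
    · · # # # # ·
    · · · # # · ·
    · · · # # · ·
    · · · · · · ·
    · · · · · · ·
    · · · · · · ·
    · · · · · · ·
    · · · · · · ·

Final: [8,41,23]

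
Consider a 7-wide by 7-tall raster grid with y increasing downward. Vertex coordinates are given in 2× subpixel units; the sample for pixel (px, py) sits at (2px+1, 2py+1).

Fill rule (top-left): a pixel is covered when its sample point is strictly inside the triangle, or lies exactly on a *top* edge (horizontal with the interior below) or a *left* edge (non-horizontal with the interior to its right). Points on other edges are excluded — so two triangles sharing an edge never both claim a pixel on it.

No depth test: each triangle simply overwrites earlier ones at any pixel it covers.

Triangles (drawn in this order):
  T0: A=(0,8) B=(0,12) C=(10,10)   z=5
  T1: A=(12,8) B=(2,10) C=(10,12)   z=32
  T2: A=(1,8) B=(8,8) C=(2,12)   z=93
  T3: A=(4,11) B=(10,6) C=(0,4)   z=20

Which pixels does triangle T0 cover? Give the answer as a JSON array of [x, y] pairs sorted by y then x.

T0:
  2·area = 40  (B↔C swapped to make it positive)
  edge (0, 8)→(10, 10): d=(10,2) right/bottom  bias=-1
  edge (10, 10)→(0, 12): d=(-10,2) right/bottom  bias=-1
  edge (0, 12)→(0, 8): d=(0,-4) top-left  bias=+0
    (0,4)@(1, 9): e=[8,28,4] → █
    (1,4)@(3, 9): e=[4,24,12] → █
    (2,4)@(5, 9): e=[0,20,20] → ·  [on edge]
    (0,5)@(1, 11): e=[28,8,4] → █
    (2,5)@(5, 11): e=[20,0,20] → ·  [on edge]
    (0,6)@(1, 13): e=[48,-12,4] → ·
    (1,6)@(3, 13): e=[44,-16,12] → ·
  covered (4 px):
    · · · · · · ·
    · · · · · · ·
    · · · · · · ·
    · · · · · · ·
    █ █ · · · · ·
    █ █ · · · · ·
    · · · · · · ·
T1:
  2·area = 36  (B↔C swapped to make it positive)
  edge (12, 8)→(10, 12): d=(-2,4) right/bottom  bias=-1
  edge (10, 12)→(2, 10): d=(-8,-2) top-left  bias=+0
  edge (2, 10)→(12, 8): d=(10,-2) top-left  bias=+0
    (3,4)@(7, 9): e=[18,18,0] → █  [on edge]
    (4,4)@(9, 9): e=[10,22,4] → █
    (5,4)@(11, 9): e=[2,26,8] → █
    (6,4)@(13, 9): e=[-6,30,12] → ·
    (3,5)@(7, 11): e=[14,2,20] → █
    (5,5)@(11, 11): e=[-2,10,28] → ·
    (3,6)@(7, 13): e=[10,-14,40] → ·
    (4,6)@(9, 13): e=[2,-10,44] → ·
  covered (5 px):
    · · · · · · ·
    · · · · · · ·
    · · · · · · ·
    · · · · · · ·
    · · · █ █ █ ·
    · · · █ █ · ·
    · · · · · · ·
T2:
  2·area = 28
  edge (1, 8)→(8, 8): d=(7,0) top-left  bias=+0
  edge (8, 8)→(2, 12): d=(-6,4) right/bottom  bias=-1
  edge (2, 12)→(1, 8): d=(-1,-4) top-left  bias=+0
    (1,4)@(3, 9): e=[7,14,7] → █
    (2,4)@(5, 9): e=[7,6,15] → █
    (3,4)@(7, 9): e=[7,-2,23] → ·
    (1,5)@(3, 11): e=[21,2,5] → █
    (2,5)@(5, 11): e=[21,-6,13] → ·
    (1,6)@(3, 13): e=[35,-10,3] → ·
  covered (3 px):
    · · · · · · ·
    · · · · · · ·
    · · · · · · ·
    · · · · · · ·
    · █ █ · · · ·
    · █ · · · · ·
    · · · · · · ·
T3:
  2·area = 62  (B↔C swapped to make it positive)
  edge (4, 11)→(0, 4): d=(-4,-7) top-left  bias=+0
  edge (0, 4)→(10, 6): d=(10,2) right/bottom  bias=-1
  edge (10, 6)→(4, 11): d=(-6,5) right/bottom  bias=-1
    (0,2)@(1, 5): e=[3,8,51] → █
    (1,2)@(3, 5): e=[17,4,41] → █
    (2,2)@(5, 5): e=[31,0,31] → ·  [on edge]
    (0,3)@(1, 7): e=[-5,28,39] → ·
    (1,3)@(3, 7): e=[9,24,29] → █
    (2,3)@(5, 7): e=[23,20,19] → █
    (3,3)@(7, 7): e=[37,16,9] → █
    (4,3)@(9, 7): e=[51,12,-1] → ·
    (1,4)@(3, 9): e=[1,44,17] → █
    (3,4)@(7, 9): e=[29,36,-3] → ·
    (1,5)@(3, 11): e=[-7,64,5] → ·
    (2,5)@(5, 11): e=[7,60,-5] → ·
  covered (7 px):
    · · · · · · ·
    · · · · · · ·
    █ █ · · · · ·
    · █ █ █ · · ·
    · █ █ · · · ·
    · · · · · · ·
    · · · · · · ·

Answer: [[0,4],[1,4],[0,5],[1,5]]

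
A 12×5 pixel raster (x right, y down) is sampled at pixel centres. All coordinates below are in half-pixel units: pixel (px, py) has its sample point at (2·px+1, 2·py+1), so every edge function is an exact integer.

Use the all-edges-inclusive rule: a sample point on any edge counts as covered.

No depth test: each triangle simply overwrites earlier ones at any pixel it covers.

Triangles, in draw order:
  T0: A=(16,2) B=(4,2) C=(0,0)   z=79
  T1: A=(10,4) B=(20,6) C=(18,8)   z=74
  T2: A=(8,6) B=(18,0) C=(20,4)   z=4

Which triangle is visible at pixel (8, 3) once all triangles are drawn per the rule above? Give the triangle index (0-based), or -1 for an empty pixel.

T0:
  2·area = 24
  edge (16, 2)→(4, 2): d=(-12,0) inclusive
  edge (4, 2)→(0, 0): d=(-4,-2) inclusive
  edge (0, 0)→(16, 2): d=(16,2) inclusive
    (1,0)@(3, 1): e=[12,2,10] → X
    (2,0)@(5, 1): e=[12,6,6] → X
    (3,0)@(7, 1): e=[12,10,2] → X
    (4,0)@(9, 1): e=[12,14,-2] → .
    (1,1)@(3, 3): e=[-12,-6,42] → .
    (2,1)@(5, 3): e=[-12,-2,38] → .
    (3,1)@(7, 3): e=[-12,2,34] → .
  covered (3 px):
    . X X X . . . . . . . .
    . . . . . . . . . . . .
    . . . . . . . . . . . .
    . . . . . . . . . . . .
    . . . . . . . . . . . .
T1:
  2·area = 24
  edge (10, 4)→(20, 6): d=(10,2) inclusive
  edge (20, 6)→(18, 8): d=(-2,2) inclusive
  edge (18, 8)→(10, 4): d=(-8,-4) inclusive
    (2,1)@(5, 3): e=[0,36,-12] → .  [on edge]
    (11,1)@(23, 3): e=[-36,0,60] → .  [on edge]
    (6,2)@(13, 5): e=[4,16,4] → X
    (7,2)@(15, 5): e=[0,12,12] → X  [on edge]
    (8,2)@(17, 5): e=[-4,8,20] → .
    (10,2)@(21, 5): e=[-12,0,36] → .  [on edge]
    (6,3)@(13, 7): e=[24,12,-12] → .
    (7,3)@(15, 7): e=[20,8,-4] → .
    (8,3)@(17, 7): e=[16,4,4] → X
    (9,3)@(19, 7): e=[12,0,12] → X  [on edge]
    (10,3)@(21, 7): e=[8,-4,20] → .
    (8,4)@(17, 9): e=[36,0,-12] → .  [on edge]
  covered (4 px):
    . . . . . . . . . . . .
    . . . . . . . . . . . .
    . . . . . . X X . . . .
    . . . . . . . . X X . .
    . . . . . . . . . . . .
T2:
  2·area = 52
  edge (8, 6)→(18, 0): d=(10,-6) inclusive
  edge (18, 0)→(20, 4): d=(2,4) inclusive
  edge (20, 4)→(8, 6): d=(-12,2) inclusive
    (8,0)@(17, 1): e=[4,6,42] → X
    (9,0)@(19, 1): e=[16,-2,38] → .
    (6,1)@(13, 3): e=[0,26,26] → X  [on edge]
    (7,1)@(15, 3): e=[12,18,22] → X
    (9,1)@(19, 3): e=[36,2,14] → X
    (10,1)@(21, 3): e=[48,-6,10] → .
    (5,2)@(11, 5): e=[8,38,6] → X
    (7,2)@(15, 5): e=[32,22,-2] → .
    (8,2)@(17, 5): e=[44,14,-6] → .
    (9,2)@(19, 5): e=[56,6,-10] → .
    (5,3)@(11, 7): e=[28,42,-18] → .
    (6,3)@(13, 7): e=[40,34,-22] → .
    (1,4)@(3, 9): e=[0,78,-26] → .  [on edge]
  covered (7 px):
    . . . . . . . . X . . .
    . . . . . . X X X X . .
    . . . . . X X . . . . .
    . . . . . . . . . . . .
    . . . . . . . . . . . .

Z-buffer (winner per pixel, '.' = empty):
  . 0 0 0 . . . . 2 . . .
  . . . . . . 2 2 2 2 . .
  . . . . . 2 2 1 . . . .
  . . . . . . . . 1 1 . .
  . . . . . . . . . . . .

Answer: 1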